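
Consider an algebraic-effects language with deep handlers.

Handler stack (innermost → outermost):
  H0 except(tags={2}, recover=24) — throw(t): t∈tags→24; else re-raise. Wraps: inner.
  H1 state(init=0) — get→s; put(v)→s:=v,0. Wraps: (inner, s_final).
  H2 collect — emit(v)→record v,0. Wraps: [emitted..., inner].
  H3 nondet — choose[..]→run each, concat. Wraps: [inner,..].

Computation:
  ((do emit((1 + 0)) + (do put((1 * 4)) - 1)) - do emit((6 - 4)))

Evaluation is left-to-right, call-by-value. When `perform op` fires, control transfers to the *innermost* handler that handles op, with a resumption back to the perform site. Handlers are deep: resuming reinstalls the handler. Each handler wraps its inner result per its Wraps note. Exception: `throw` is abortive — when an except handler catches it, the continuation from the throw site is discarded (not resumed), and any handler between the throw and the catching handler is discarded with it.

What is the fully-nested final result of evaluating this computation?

Answer: [[1, 2, (-1, 4)]]

Step-by-step:
emit(1) @ H2 ⇒ out+=1
put(4) @ H1 ⇒ s:=4
emit(2) @ H2 ⇒ out+=2
H0 returns -1
H1 returns (-1, 4)
H2 returns [1, 2, (-1, 4)]
H3 returns [[1, 2, (-1, 4)]]
= [[1, 2, (-1, 4)]]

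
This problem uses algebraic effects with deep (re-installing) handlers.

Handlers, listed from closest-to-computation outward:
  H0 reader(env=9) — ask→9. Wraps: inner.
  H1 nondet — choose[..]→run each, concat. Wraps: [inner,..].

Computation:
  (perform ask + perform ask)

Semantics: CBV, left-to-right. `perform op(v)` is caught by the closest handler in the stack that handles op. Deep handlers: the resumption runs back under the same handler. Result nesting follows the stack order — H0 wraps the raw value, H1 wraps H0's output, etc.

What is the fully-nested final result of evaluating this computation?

Evaluation trace:
ask @ H0 ⇒ 9
ask @ H0 ⇒ 9
H0 returns 18
H1 returns [18]
= [18]

Answer: [18]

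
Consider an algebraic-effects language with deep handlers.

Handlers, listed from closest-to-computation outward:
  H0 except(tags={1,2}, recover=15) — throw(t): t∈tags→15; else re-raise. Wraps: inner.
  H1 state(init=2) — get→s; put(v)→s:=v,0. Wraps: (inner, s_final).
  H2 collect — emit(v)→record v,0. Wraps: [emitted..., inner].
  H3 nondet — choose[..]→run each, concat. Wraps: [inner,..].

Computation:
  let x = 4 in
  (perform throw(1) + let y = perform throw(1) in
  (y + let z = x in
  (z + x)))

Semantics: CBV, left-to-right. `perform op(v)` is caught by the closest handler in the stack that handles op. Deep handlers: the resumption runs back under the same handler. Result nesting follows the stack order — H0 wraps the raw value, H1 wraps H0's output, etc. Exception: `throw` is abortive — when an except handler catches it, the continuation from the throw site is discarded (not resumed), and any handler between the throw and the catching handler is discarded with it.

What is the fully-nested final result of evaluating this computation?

Step-by-step:
throw(1) @ H0 caught ⇒ 15
H1 returns (15, 2)
H2 returns [(15, 2)]
H3 returns [[(15, 2)]]
= [[(15, 2)]]

Answer: [[(15, 2)]]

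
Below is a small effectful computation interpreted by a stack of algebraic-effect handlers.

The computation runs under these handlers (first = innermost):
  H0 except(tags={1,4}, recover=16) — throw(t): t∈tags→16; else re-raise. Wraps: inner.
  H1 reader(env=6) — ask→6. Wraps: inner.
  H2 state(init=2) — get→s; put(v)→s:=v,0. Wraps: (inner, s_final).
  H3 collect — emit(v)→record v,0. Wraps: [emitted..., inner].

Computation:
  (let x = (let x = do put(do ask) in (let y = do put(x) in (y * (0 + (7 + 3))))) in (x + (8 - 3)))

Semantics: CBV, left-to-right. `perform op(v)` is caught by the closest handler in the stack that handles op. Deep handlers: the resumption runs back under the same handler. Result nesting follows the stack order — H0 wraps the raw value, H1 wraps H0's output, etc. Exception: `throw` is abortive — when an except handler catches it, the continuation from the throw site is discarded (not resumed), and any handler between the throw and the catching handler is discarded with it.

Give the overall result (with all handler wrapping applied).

Answer: [(5, 0)]

Step-by-step:
ask @ H1 ⇒ 6
put(6) @ H2 ⇒ s:=6
put(0) @ H2 ⇒ s:=0
H0 returns 5
H1 returns 5
H2 returns (5, 0)
H3 returns [(5, 0)]
= [(5, 0)]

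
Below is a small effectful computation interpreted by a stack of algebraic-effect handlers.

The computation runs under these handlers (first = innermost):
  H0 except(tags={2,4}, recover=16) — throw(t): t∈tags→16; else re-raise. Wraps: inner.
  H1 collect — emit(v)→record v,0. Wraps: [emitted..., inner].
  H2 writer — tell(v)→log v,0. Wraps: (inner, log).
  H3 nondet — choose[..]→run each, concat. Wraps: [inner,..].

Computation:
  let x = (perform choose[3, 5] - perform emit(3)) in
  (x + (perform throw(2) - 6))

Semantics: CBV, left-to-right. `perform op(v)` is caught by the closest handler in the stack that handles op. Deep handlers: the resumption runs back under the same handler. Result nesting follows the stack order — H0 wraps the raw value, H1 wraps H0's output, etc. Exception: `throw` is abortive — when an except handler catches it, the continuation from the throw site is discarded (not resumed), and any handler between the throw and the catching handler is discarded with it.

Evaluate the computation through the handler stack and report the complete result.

Answer: [([3, 16], ()), ([3, 16], ())]

Step-by-step:
choose[3, 5] @ H3
  branch[0] choose=3:
    emit(3) @ H1 ⇒ out+=3
    throw(2) @ H0 caught ⇒ 16
    H1 returns [3, 16]
    H2 returns ([3, 16], ())
    H3 returns [([3, 16], ())]
  branch[1] choose=5:
    emit(3) @ H1 ⇒ out+=3
    throw(2) @ H0 caught ⇒ 16
    H1 returns [3, 16]
    H2 returns ([3, 16], ())
    H3 returns [([3, 16], ())]
= [([3, 16], ()), ([3, 16], ())]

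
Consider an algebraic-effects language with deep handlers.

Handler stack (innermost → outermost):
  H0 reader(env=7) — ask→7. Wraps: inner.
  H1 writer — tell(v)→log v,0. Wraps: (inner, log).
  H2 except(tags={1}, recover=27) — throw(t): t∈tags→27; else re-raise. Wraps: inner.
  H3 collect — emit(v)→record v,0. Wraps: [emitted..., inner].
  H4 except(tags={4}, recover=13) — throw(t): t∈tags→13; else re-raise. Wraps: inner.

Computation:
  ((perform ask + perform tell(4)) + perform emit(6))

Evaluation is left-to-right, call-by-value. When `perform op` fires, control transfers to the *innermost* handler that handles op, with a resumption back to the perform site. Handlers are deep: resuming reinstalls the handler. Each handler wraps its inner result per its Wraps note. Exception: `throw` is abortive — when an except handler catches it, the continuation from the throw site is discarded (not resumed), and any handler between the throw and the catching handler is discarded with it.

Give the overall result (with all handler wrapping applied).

Working:
ask @ H0 ⇒ 7
tell(4) @ H1 ⇒ log+=4
emit(6) @ H3 ⇒ out+=6
H0 returns 7
H1 returns (7, (4))
H2 returns (7, (4))
H3 returns [6, (7, (4))]
H4 returns [6, (7, (4))]
= [6, (7, (4))]

Answer: [6, (7, (4))]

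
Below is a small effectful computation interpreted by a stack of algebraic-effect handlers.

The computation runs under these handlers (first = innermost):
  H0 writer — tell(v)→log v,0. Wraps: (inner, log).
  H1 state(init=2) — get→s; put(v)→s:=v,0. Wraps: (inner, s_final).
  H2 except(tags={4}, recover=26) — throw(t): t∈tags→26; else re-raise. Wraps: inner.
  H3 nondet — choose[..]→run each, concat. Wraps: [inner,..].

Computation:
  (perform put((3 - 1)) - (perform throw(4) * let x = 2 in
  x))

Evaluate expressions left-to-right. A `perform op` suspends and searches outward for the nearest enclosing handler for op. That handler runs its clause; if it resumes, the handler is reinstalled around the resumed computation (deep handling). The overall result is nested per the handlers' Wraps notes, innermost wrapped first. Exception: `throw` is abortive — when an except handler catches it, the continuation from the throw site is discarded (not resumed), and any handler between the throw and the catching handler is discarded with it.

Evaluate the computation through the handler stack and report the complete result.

Answer: [26]

Evaluation trace:
put(2) @ H1 ⇒ s:=2
throw(4) @ H2 caught ⇒ 26
H3 returns [26]
= [26]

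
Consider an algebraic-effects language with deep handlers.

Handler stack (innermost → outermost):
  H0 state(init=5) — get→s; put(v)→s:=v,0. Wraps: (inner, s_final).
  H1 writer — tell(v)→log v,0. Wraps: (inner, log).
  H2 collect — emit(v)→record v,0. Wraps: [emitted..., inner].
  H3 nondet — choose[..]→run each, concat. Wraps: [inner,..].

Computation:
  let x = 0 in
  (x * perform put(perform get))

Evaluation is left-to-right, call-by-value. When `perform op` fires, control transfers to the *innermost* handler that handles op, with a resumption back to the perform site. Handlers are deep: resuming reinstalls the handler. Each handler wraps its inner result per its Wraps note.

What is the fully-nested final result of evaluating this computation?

Answer: [[((0, 5), ())]]

Step-by-step:
get @ H0 ⇒ 5
put(5) @ H0 ⇒ s:=5
H0 returns (0, 5)
H1 returns ((0, 5), ())
H2 returns [((0, 5), ())]
H3 returns [[((0, 5), ())]]
= [[((0, 5), ())]]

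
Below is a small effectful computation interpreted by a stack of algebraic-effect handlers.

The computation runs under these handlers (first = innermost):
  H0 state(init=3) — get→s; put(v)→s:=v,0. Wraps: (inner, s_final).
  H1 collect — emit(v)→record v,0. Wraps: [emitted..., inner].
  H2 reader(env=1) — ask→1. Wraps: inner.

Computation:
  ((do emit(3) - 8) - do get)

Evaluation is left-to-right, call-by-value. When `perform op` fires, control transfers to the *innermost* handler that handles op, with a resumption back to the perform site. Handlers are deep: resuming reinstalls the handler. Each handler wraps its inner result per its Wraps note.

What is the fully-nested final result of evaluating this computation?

Evaluation trace:
emit(3) @ H1 ⇒ out+=3
get @ H0 ⇒ 3
H0 returns (-11, 3)
H1 returns [3, (-11, 3)]
H2 returns [3, (-11, 3)]
= [3, (-11, 3)]

Answer: [3, (-11, 3)]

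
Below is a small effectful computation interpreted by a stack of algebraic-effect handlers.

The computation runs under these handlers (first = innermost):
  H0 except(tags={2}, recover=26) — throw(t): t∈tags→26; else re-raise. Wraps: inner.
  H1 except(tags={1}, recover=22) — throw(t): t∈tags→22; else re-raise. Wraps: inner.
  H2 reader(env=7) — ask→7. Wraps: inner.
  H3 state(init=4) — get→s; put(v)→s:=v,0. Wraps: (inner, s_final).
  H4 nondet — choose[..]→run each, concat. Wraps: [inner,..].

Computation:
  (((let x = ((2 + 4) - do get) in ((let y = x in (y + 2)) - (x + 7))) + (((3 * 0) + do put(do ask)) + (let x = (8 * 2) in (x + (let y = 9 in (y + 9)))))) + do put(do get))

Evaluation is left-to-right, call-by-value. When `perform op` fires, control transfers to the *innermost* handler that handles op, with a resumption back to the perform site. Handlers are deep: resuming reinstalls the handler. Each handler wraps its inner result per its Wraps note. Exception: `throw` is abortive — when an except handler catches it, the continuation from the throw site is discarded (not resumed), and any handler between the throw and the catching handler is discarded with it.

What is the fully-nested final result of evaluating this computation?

Answer: [(29, 7)]

Evaluation trace:
get @ H3 ⇒ 4
ask @ H2 ⇒ 7
put(7) @ H3 ⇒ s:=7
get @ H3 ⇒ 7
put(7) @ H3 ⇒ s:=7
H0 returns 29
H1 returns 29
H2 returns 29
H3 returns (29, 7)
H4 returns [(29, 7)]
= [(29, 7)]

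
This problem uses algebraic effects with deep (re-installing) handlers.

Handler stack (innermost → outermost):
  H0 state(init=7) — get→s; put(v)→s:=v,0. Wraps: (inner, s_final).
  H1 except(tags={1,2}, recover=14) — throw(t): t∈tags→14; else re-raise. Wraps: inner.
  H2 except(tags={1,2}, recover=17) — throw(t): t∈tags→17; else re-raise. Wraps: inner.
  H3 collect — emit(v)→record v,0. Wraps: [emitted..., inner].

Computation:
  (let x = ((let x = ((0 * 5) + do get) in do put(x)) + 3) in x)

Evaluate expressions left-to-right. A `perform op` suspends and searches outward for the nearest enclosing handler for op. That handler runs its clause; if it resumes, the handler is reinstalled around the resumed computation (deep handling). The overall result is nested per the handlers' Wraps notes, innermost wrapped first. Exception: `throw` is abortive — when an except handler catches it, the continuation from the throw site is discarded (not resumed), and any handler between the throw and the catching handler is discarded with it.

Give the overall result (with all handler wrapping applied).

Answer: [(3, 7)]

Evaluation trace:
get @ H0 ⇒ 7
put(7) @ H0 ⇒ s:=7
H0 returns (3, 7)
H1 returns (3, 7)
H2 returns (3, 7)
H3 returns [(3, 7)]
= [(3, 7)]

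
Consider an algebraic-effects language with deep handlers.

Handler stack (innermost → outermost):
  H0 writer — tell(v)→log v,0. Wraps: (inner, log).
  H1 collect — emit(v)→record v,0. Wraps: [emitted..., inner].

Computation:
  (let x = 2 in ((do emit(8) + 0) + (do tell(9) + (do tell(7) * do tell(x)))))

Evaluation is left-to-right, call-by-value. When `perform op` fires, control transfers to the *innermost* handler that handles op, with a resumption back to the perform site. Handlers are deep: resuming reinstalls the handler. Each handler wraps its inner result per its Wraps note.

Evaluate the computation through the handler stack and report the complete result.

Step-by-step:
emit(8) @ H1 ⇒ out+=8
tell(9) @ H0 ⇒ log+=9
tell(7) @ H0 ⇒ log+=7
tell(2) @ H0 ⇒ log+=2
H0 returns (0, (9, 7, 2))
H1 returns [8, (0, (9, 7, 2))]
= [8, (0, (9, 7, 2))]

Answer: [8, (0, (9, 7, 2))]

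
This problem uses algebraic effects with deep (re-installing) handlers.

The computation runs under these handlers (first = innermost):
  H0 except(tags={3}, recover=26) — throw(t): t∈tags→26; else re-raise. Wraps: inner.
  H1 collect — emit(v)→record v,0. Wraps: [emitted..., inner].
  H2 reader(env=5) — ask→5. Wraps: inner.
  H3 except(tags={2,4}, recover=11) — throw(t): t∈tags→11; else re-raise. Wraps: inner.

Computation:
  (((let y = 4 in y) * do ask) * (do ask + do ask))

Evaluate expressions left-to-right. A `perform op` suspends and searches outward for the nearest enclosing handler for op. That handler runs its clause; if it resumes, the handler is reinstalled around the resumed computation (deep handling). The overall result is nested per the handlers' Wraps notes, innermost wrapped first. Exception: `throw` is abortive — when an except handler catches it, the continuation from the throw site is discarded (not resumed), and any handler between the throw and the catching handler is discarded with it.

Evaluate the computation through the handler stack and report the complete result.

Evaluation trace:
ask @ H2 ⇒ 5
ask @ H2 ⇒ 5
ask @ H2 ⇒ 5
H0 returns 200
H1 returns [200]
H2 returns [200]
H3 returns [200]
= [200]

Answer: [200]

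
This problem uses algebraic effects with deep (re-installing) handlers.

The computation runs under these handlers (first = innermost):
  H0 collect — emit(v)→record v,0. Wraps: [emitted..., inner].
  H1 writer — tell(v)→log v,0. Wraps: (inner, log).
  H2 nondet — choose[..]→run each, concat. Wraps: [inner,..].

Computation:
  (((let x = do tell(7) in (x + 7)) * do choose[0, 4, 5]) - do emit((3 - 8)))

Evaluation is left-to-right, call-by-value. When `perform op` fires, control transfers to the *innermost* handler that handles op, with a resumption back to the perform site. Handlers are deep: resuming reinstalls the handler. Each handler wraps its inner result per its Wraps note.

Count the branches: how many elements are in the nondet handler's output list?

Answer: 3

Evaluation trace:
tell(7) @ H1 ⇒ log+=7
choose[0, 4, 5] @ H2
  branch[0] choose=0:
    emit(-5) @ H0 ⇒ out+=-5
    H0 returns [-5, 0]
    H1 returns ([-5, 0], (7))
    H2 returns [([-5, 0], (7))]
  branch[1] choose=4:
    emit(-5) @ H0 ⇒ out+=-5
    H0 returns [-5, 28]
    H1 returns ([-5, 28], (7))
    H2 returns [([-5, 28], (7))]
  branch[2] choose=5:
    emit(-5) @ H0 ⇒ out+=-5
    H0 returns [-5, 35]
    H1 returns ([-5, 35], (7))
    H2 returns [([-5, 35], (7))]
= [([-5, 0], (7)), ([-5, 28], (7)), ([-5, 35], (7))]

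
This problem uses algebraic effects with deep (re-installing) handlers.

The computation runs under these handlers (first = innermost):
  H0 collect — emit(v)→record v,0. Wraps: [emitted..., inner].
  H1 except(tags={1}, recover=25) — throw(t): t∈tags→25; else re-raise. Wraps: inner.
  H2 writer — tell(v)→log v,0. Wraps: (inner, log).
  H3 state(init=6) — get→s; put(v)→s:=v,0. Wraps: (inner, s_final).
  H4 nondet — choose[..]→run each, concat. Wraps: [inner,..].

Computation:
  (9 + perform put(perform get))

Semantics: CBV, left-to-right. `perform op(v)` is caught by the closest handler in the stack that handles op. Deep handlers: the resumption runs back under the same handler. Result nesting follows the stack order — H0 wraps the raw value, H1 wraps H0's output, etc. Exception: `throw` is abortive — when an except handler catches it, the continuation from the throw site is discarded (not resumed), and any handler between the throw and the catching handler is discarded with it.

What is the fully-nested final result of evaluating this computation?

Answer: [(([9], ()), 6)]

Evaluation trace:
get @ H3 ⇒ 6
put(6) @ H3 ⇒ s:=6
H0 returns [9]
H1 returns [9]
H2 returns ([9], ())
H3 returns (([9], ()), 6)
H4 returns [(([9], ()), 6)]
= [(([9], ()), 6)]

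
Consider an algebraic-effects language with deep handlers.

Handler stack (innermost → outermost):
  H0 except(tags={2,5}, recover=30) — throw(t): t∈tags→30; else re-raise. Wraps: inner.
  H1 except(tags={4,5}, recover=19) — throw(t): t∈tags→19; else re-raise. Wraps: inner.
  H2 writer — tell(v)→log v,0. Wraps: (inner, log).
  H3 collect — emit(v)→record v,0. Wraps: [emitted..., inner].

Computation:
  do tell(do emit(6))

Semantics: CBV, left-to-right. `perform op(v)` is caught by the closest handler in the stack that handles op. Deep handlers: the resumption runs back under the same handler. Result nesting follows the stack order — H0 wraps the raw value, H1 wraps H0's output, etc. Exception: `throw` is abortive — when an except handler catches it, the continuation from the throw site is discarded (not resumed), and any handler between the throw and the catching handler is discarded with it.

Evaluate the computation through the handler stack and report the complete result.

Answer: [6, (0, (0))]

Working:
emit(6) @ H3 ⇒ out+=6
tell(0) @ H2 ⇒ log+=0
H0 returns 0
H1 returns 0
H2 returns (0, (0))
H3 returns [6, (0, (0))]
= [6, (0, (0))]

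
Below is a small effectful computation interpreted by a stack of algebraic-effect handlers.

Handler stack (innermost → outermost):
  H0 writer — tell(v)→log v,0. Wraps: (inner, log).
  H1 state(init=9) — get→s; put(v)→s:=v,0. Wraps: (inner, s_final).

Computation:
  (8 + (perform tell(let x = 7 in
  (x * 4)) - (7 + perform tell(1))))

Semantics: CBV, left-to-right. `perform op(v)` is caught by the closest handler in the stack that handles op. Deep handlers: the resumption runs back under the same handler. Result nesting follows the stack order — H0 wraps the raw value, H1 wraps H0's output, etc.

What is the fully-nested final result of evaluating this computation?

Answer: ((1, (28, 1)), 9)

Evaluation trace:
tell(28) @ H0 ⇒ log+=28
tell(1) @ H0 ⇒ log+=1
H0 returns (1, (28, 1))
H1 returns ((1, (28, 1)), 9)
= ((1, (28, 1)), 9)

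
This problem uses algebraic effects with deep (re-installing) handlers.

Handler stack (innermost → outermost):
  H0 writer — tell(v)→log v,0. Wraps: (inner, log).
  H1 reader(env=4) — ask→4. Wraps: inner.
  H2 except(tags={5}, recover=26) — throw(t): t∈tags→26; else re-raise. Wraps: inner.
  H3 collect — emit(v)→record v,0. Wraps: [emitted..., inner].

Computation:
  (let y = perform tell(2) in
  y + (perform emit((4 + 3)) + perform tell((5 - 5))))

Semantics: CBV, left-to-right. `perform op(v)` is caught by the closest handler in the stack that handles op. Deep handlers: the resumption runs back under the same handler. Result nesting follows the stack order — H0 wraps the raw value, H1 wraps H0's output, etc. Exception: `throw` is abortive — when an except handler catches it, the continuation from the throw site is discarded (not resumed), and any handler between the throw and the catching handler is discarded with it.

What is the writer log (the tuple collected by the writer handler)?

Answer: (2, 0)

Working:
tell(2) @ H0 ⇒ log+=2
emit(7) @ H3 ⇒ out+=7
tell(0) @ H0 ⇒ log+=0
H0 returns (0, (2, 0))
H1 returns (0, (2, 0))
H2 returns (0, (2, 0))
H3 returns [7, (0, (2, 0))]
= [7, (0, (2, 0))]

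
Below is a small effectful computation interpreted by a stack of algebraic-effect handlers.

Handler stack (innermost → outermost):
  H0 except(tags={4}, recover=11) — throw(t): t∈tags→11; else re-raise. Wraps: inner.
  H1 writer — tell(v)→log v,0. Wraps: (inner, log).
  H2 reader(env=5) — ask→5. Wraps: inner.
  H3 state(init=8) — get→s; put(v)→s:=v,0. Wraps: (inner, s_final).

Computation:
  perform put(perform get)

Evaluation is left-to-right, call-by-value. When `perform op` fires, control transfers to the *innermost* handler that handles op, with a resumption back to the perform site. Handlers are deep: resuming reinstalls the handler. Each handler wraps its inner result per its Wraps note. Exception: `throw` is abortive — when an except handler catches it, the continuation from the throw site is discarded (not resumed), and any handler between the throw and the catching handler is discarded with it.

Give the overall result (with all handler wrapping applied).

Answer: ((0, ()), 8)

Evaluation trace:
get @ H3 ⇒ 8
put(8) @ H3 ⇒ s:=8
H0 returns 0
H1 returns (0, ())
H2 returns (0, ())
H3 returns ((0, ()), 8)
= ((0, ()), 8)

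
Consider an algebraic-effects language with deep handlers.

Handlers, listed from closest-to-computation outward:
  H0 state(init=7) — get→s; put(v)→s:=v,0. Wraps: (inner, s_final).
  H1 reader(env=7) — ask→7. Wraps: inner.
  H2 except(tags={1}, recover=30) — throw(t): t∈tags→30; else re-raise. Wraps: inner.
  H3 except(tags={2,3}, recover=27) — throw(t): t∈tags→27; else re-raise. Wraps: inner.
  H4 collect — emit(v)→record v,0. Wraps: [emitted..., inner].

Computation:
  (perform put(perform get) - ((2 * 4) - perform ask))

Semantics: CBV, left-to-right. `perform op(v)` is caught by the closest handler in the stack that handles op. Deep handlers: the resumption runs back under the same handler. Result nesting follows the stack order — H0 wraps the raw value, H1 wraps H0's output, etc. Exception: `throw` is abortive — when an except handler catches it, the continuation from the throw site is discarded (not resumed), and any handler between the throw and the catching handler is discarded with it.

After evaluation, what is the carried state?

Working:
get @ H0 ⇒ 7
put(7) @ H0 ⇒ s:=7
ask @ H1 ⇒ 7
H0 returns (-1, 7)
H1 returns (-1, 7)
H2 returns (-1, 7)
H3 returns (-1, 7)
H4 returns [(-1, 7)]
= [(-1, 7)]

Answer: 7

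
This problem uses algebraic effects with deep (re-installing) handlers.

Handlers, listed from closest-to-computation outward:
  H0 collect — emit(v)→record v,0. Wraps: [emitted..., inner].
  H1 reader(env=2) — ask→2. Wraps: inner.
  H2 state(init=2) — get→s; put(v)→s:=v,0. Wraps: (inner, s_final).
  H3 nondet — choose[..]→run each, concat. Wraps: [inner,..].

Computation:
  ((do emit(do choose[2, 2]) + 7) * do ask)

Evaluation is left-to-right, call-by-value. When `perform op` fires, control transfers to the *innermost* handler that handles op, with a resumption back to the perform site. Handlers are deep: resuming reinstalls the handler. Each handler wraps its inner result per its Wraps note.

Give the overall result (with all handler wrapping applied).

Step-by-step:
choose[2, 2] @ H3
  branch[0] choose=2:
    emit(2) @ H0 ⇒ out+=2
    ask @ H1 ⇒ 2
    H0 returns [2, 14]
    H1 returns [2, 14]
    H2 returns ([2, 14], 2)
    H3 returns [([2, 14], 2)]
  branch[1] choose=2:
    emit(2) @ H0 ⇒ out+=2
    ask @ H1 ⇒ 2
    H0 returns [2, 14]
    H1 returns [2, 14]
    H2 returns ([2, 14], 2)
    H3 returns [([2, 14], 2)]
= [([2, 14], 2), ([2, 14], 2)]

Answer: [([2, 14], 2), ([2, 14], 2)]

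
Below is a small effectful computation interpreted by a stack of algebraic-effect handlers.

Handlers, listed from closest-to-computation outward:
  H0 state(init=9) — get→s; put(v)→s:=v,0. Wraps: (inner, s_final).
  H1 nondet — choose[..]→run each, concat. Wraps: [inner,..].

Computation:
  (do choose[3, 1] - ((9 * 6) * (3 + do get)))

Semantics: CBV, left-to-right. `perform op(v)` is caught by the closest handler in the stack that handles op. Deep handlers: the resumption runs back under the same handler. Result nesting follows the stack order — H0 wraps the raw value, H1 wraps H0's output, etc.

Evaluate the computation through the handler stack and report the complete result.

Answer: [(-645, 9), (-647, 9)]

Working:
choose[3, 1] @ H1
  branch[0] choose=3:
    get @ H0 ⇒ 9
    H0 returns (-645, 9)
    H1 returns [(-645, 9)]
  branch[1] choose=1:
    get @ H0 ⇒ 9
    H0 returns (-647, 9)
    H1 returns [(-647, 9)]
= [(-645, 9), (-647, 9)]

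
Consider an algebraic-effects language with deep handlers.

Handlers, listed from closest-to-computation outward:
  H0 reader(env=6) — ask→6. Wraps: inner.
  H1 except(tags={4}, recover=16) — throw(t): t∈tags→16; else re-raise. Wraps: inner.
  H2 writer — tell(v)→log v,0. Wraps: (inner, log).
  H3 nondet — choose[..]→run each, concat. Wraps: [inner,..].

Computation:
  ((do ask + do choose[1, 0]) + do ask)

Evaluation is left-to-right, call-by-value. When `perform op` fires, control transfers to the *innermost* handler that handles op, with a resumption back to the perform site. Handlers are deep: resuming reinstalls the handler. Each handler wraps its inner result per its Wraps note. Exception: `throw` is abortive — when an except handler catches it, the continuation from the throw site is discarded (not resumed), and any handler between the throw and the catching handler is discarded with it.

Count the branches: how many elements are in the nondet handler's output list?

Answer: 2

Step-by-step:
ask @ H0 ⇒ 6
choose[1, 0] @ H3
  branch[0] choose=1:
    ask @ H0 ⇒ 6
    H0 returns 13
    H1 returns 13
    H2 returns (13, ())
    H3 returns [(13, ())]
  branch[1] choose=0:
    ask @ H0 ⇒ 6
    H0 returns 12
    H1 returns 12
    H2 returns (12, ())
    H3 returns [(12, ())]
= [(13, ()), (12, ())]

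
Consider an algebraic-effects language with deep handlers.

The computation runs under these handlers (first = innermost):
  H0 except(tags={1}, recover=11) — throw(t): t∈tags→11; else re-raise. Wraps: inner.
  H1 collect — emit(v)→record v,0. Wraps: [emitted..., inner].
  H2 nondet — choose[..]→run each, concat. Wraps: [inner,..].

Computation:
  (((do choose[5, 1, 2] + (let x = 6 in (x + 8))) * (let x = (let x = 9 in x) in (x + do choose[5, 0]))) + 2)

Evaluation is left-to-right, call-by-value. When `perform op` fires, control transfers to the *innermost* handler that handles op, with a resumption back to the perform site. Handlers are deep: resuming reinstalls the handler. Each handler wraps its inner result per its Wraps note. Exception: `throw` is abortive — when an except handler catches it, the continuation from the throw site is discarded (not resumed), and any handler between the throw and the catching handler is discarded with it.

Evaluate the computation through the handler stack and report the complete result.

Answer: [[268], [173], [212], [137], [226], [146]]

Evaluation trace:
choose[5, 1, 2] @ H2
  branch[0] choose=5:
    choose[5, 0] @ H2
      branch[0] choose=5:
        H0 returns 268
        H1 returns [268]
        H2 returns [[268]]
      branch[1] choose=0:
        H0 returns 173
        H1 returns [173]
        H2 returns [[173]]
  branch[1] choose=1:
    choose[5, 0] @ H2
      branch[0] choose=5:
        H0 returns 212
        H1 returns [212]
        H2 returns [[212]]
      branch[1] choose=0:
        H0 returns 137
        H1 returns [137]
        H2 returns [[137]]
  branch[2] choose=2:
    choose[5, 0] @ H2
      branch[0] choose=5:
        H0 returns 226
        H1 returns [226]
        H2 returns [[226]]
      branch[1] choose=0:
        H0 returns 146
        H1 returns [146]
        H2 returns [[146]]
= [[268], [173], [212], [137], [226], [146]]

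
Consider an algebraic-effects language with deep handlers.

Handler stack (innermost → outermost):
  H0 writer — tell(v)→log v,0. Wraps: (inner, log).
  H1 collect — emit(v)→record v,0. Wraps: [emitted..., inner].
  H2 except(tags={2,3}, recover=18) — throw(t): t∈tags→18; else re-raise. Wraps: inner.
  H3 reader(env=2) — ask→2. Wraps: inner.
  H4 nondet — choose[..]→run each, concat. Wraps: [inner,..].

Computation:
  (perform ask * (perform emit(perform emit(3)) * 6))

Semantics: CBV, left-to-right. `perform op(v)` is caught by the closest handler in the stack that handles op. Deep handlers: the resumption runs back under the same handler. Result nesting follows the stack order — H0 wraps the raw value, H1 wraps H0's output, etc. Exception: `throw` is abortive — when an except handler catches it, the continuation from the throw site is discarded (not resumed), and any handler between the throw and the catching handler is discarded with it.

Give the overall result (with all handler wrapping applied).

Step-by-step:
ask @ H3 ⇒ 2
emit(3) @ H1 ⇒ out+=3
emit(0) @ H1 ⇒ out+=0
H0 returns (0, ())
H1 returns [3, 0, (0, ())]
H2 returns [3, 0, (0, ())]
H3 returns [3, 0, (0, ())]
H4 returns [[3, 0, (0, ())]]
= [[3, 0, (0, ())]]

Answer: [[3, 0, (0, ())]]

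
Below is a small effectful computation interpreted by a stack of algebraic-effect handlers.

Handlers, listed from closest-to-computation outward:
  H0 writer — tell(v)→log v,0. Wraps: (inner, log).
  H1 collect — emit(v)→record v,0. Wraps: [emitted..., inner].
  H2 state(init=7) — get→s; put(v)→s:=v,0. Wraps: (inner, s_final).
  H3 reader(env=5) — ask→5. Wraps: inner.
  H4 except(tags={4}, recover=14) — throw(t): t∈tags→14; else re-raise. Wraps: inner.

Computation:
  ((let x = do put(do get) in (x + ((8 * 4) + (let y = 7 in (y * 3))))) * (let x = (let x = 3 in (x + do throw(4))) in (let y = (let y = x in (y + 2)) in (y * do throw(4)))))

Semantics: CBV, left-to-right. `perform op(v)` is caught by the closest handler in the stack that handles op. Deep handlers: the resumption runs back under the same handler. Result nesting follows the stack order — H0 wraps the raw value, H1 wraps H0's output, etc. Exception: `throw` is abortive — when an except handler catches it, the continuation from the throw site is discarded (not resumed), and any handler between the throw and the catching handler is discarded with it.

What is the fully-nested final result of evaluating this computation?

Working:
get @ H2 ⇒ 7
put(7) @ H2 ⇒ s:=7
throw(4) @ H4 caught ⇒ 14
= 14

Answer: 14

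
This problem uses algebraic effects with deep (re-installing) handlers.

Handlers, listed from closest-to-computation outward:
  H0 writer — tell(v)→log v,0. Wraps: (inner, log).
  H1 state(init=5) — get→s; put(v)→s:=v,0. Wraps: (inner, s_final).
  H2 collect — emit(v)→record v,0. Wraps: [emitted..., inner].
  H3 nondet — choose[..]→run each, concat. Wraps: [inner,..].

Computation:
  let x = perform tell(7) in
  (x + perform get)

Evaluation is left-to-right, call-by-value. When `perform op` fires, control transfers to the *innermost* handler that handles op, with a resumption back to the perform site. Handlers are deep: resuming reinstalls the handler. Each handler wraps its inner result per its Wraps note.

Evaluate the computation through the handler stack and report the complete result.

Evaluation trace:
tell(7) @ H0 ⇒ log+=7
get @ H1 ⇒ 5
H0 returns (5, (7))
H1 returns ((5, (7)), 5)
H2 returns [((5, (7)), 5)]
H3 returns [[((5, (7)), 5)]]
= [[((5, (7)), 5)]]

Answer: [[((5, (7)), 5)]]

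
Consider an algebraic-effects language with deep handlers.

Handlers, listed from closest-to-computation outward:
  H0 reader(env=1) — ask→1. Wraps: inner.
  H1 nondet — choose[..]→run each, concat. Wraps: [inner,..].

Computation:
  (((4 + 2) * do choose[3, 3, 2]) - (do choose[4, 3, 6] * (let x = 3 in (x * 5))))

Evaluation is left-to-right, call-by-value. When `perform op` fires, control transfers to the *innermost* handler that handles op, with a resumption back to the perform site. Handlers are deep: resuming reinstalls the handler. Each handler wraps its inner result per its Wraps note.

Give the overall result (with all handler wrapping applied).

Answer: [-42, -27, -72, -42, -27, -72, -48, -33, -78]

Step-by-step:
choose[3, 3, 2] @ H1
  branch[0] choose=3:
    choose[4, 3, 6] @ H1
      branch[0] choose=4:
        H0 returns -42
        H1 returns [-42]
      branch[1] choose=3:
        H0 returns -27
        H1 returns [-27]
      branch[2] choose=6:
        H0 returns -72
        H1 returns [-72]
  branch[1] choose=3:
    choose[4, 3, 6] @ H1
      branch[0] choose=4:
        H0 returns -42
        H1 returns [-42]
      branch[1] choose=3:
        H0 returns -27
        H1 returns [-27]
      branch[2] choose=6:
        H0 returns -72
        H1 returns [-72]
  branch[2] choose=2:
    choose[4, 3, 6] @ H1
      branch[0] choose=4:
        H0 returns -48
        H1 returns [-48]
      branch[1] choose=3:
        H0 returns -33
        H1 returns [-33]
      branch[2] choose=6:
        H0 returns -78
        H1 returns [-78]
= [-42, -27, -72, -42, -27, -72, -48, -33, -78]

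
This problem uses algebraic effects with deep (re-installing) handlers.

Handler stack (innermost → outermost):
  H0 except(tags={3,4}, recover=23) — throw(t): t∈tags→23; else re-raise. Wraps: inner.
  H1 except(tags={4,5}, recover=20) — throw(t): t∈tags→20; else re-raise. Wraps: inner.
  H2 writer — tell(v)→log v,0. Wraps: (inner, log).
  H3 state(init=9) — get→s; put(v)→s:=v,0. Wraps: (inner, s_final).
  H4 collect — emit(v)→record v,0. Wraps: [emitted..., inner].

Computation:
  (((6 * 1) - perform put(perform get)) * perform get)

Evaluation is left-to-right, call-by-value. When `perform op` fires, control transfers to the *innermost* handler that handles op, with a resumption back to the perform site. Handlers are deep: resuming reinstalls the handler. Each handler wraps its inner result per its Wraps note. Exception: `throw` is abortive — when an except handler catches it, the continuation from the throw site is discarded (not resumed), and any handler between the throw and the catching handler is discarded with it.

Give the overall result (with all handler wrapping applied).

Answer: [((54, ()), 9)]

Step-by-step:
get @ H3 ⇒ 9
put(9) @ H3 ⇒ s:=9
get @ H3 ⇒ 9
H0 returns 54
H1 returns 54
H2 returns (54, ())
H3 returns ((54, ()), 9)
H4 returns [((54, ()), 9)]
= [((54, ()), 9)]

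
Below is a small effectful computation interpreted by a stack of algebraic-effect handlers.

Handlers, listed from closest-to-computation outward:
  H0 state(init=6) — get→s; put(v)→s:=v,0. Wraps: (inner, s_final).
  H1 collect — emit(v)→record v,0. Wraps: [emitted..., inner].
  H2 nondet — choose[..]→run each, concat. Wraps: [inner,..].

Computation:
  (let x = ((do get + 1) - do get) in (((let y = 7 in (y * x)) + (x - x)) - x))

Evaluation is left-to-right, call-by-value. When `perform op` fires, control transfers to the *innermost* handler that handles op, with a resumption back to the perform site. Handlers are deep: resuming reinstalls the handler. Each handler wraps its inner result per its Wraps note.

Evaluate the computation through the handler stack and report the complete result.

Working:
get @ H0 ⇒ 6
get @ H0 ⇒ 6
H0 returns (6, 6)
H1 returns [(6, 6)]
H2 returns [[(6, 6)]]
= [[(6, 6)]]

Answer: [[(6, 6)]]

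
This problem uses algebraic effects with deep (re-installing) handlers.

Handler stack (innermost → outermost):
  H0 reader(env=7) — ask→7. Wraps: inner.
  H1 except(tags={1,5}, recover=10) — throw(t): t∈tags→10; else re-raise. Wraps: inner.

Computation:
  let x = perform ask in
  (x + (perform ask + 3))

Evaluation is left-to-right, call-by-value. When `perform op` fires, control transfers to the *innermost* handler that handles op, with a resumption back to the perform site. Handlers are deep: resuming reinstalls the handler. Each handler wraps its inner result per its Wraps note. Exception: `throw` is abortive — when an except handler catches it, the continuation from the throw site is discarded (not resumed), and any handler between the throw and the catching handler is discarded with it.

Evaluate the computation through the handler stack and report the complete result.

Answer: 17

Step-by-step:
ask @ H0 ⇒ 7
ask @ H0 ⇒ 7
H0 returns 17
H1 returns 17
= 17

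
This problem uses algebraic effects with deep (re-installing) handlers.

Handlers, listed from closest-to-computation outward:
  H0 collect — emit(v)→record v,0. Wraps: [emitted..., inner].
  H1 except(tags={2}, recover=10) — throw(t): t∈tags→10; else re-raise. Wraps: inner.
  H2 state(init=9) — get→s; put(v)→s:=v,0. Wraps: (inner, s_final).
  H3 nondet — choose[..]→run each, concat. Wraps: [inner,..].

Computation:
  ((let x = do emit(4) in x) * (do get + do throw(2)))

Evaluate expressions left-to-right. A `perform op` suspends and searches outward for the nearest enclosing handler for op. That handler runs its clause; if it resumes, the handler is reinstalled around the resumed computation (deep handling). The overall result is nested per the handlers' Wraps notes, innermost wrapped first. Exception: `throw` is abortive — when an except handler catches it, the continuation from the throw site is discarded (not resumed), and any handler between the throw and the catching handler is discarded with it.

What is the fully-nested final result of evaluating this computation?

Answer: [(10, 9)]

Working:
emit(4) @ H0 ⇒ out+=4
get @ H2 ⇒ 9
throw(2) @ H1 caught ⇒ 10
H2 returns (10, 9)
H3 returns [(10, 9)]
= [(10, 9)]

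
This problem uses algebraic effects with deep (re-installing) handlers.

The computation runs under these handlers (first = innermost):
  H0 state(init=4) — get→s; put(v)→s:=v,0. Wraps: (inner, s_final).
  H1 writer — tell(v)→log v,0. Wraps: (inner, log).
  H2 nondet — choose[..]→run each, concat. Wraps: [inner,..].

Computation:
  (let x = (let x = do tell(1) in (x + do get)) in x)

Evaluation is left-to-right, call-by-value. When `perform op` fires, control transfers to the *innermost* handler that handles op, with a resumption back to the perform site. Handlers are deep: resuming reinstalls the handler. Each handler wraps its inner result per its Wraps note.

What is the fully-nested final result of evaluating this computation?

Answer: [((4, 4), (1))]

Working:
tell(1) @ H1 ⇒ log+=1
get @ H0 ⇒ 4
H0 returns (4, 4)
H1 returns ((4, 4), (1))
H2 returns [((4, 4), (1))]
= [((4, 4), (1))]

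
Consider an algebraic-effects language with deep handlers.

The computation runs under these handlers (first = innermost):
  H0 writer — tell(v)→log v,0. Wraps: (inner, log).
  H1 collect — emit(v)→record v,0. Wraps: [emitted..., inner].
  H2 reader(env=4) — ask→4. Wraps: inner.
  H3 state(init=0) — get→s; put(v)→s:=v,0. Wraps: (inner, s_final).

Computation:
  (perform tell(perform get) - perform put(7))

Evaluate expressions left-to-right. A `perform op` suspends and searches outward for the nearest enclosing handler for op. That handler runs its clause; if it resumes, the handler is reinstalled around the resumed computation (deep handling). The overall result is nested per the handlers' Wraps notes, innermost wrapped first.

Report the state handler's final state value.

Step-by-step:
get @ H3 ⇒ 0
tell(0) @ H0 ⇒ log+=0
put(7) @ H3 ⇒ s:=7
H0 returns (0, (0))
H1 returns [(0, (0))]
H2 returns [(0, (0))]
H3 returns ([(0, (0))], 7)
= ([(0, (0))], 7)

Answer: 7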